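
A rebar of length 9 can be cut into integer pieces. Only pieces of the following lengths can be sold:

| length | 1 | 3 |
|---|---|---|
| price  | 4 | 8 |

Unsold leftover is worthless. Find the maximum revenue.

Consider every possible first cut. best[k] is the best of p[i]+best[k−i] over all sellable i≤k.
best[1] = 4
best[2] = 8  (first piece 1, then best[1]=4)
best[3] = max(4+8, 8+0) = 12
best[4] = max(4+12, 8+4) = 16
best[5] = max(4+16, 8+8) = 20
best[6] = max(4+20, 8+12) = 24
best[7] = max(4+24, 8+16) = 28
best[8] = max(4+28, 8+20) = 32
best[9] = max(4+32, 8+24) = 36
One optimal cutting: 1 + 1 + 1 + 1 + 1 + 1 + 1 + 1 + 1 → ₹36.

36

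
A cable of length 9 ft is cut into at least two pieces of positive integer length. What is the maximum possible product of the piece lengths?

Let g[k] be the best product for length k (with at least one cut). For each first piece i, the rest contributes max(k−i, g[k−i]).
g[2] = 1·max(1,0) = 1·1 = 1
g[3] = 1·max(2,1) = 1·2 = 2
g[4] = 2·max(2,1) = 2·2 = 4
g[5] = 2·max(3,2) = 2·3 = 6
g[6] = 3·max(3,2) = 3·3 = 9
g[7] = 2·max(5,6) = 2·6 = 12
g[8] = 2·max(6,9) = 2·9 = 18
g[9] = 3·max(6,9) = 3·9 = 27
One optimal split: 3 + 3 + 3; product 3·3·3 = 27.

27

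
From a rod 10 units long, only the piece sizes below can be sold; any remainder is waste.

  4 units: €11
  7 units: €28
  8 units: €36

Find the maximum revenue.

Let f[k] be the best obtainable value from length k. For each k, try every first piece i and keep the best of price[i] + f[k−i].
f[1] = 0
f[2] = 0
f[3] = 0
f[4] = 11
f[5] = 11
f[6] = 11
f[7] = 28
f[8] = 36
f[9] = 36
f[10] = 36
One optimal cutting: pieces 8 with 2 units of scrap → €36.

36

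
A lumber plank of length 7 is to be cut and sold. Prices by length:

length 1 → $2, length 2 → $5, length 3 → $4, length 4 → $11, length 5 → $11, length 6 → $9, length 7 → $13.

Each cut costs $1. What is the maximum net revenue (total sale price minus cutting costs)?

16

Let net[k] be the best obtainable value from length k. For each k, try every first piece i and keep the best of price[i] + net[k−i] minus the 1 cut fee when i<k.
net[1] = 2
net[2] = 5
net[3] = 6  (first piece 1, then net[2]=5)
net[4] = 11
net[5] = 12  (first piece 1, then net[4]=11)
net[6] = 15  (first piece 2, then net[4]=11)
net[7] = 16  (first piece 1, then net[6]=15)
One optimal plan: pieces 4 + 2 + 1 (2 cuts) → $18 − $2 = $16.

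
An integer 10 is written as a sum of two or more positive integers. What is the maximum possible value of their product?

Define m[k] = max over 1≤i<k of i · max(k−i, m[k−i]); the inner max lets the remainder stay uncut if that's better.
m[2] = 1×max(1,0) = 1×1 = 1
m[3] = 1×max(2,1) = 1×2 = 2
m[4] = 2×max(2,1) = 2×2 = 4
m[5] = 2×max(3,2) = 2×3 = 6
m[6] = 3×max(3,2) = 3×3 = 9
m[7] = 2×max(5,6) = 2×6 = 12
m[8] = 2×max(6,9) = 2×9 = 18
m[9] = 3×max(6,9) = 3×9 = 27
m[10] = 2×max(8,18) = 2×18 = 36
One optimal split: 3 + 3 + 2 + 2; product 3×3×2×2 = 36.

36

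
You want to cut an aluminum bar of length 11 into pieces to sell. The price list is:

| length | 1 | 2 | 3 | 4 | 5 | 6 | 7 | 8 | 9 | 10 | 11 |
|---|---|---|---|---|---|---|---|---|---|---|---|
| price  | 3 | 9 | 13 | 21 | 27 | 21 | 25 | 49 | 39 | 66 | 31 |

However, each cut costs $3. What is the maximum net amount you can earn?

66

Build net[k] bottom-up: net[k] = max over allowed piece i of (p[i] + net[k−i]) − 3 per cut.
net[1] = 3
net[2] = 9
net[3] = 13
net[4] = 21
net[5] = 27
net[6] = 27  (first piece 1, then net[5]=27)
net[7] = 33  (first piece 2, then net[5]=27)
net[8] = 49
net[9] = 49  (first piece 1, then net[8]=49)
net[10] = 66
net[11] = 66  (first piece 1, then net[10]=66)
One optimal plan: pieces 10 + 1 (1 cut) → $69 − $3 = $66.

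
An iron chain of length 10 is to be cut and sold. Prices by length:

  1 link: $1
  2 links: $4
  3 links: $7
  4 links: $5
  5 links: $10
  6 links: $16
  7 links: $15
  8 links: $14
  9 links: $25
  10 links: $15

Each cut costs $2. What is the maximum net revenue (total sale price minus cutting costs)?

24

Let net[k] be the best obtainable value from length k. For each k, try every first piece i and keep the best of price[i] + net[k−i] minus the 2 cut fee when i<k.
net[1] = 1
net[2] = max(1+1-2, 4+0) = 4
net[3] = max(1+4-2, 4+1-2, 7+0) = 7
net[4] = max(1+7-2, 4+4-2, 7+1-2, 5+0) = 6
net[5] = max(1+6-2, 4+7-2, 7+4-2, 5+1-2, 10+0) = 10
net[6] = max(1+10-2, 4+6-2, 7+7-2, 5+4-2, 10+1-2, 16+0) = 16
net[7] = max(1+16-2, 4+10-2, 7+6-2, …, 16+1-2, 15+0) = 15
net[8] = max(1+15-2, 4+16-2, 7+10-2, …, 15+1-2, 14+0) = 18
net[9] = max(1+18-2, 4+15-2, 7+16-2, …, 14+1-2, 25+0) = 25
net[10] = max(1+25-2, 4+18-2, 7+15-2, …, 25+1-2, 15+0) = 24
One optimal plan: pieces 9 + 1 (1 cut) → $26 − $2 = $24.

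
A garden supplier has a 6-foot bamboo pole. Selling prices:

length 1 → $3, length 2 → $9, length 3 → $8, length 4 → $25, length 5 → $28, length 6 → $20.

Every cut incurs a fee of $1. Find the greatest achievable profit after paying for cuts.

Consider every possible first cut. net[k] is the best of p[i]+net[k−i] over all sellable i≤k, charging 1 whenever i<k.
net[1] = 3
net[2] = max(3+3-1, 9+0) = 9
net[3] = max(3+9-1, 9+3-1, 8+0) = 11
net[4] = max(3+11-1, 9+9-1, 8+3-1, 25+0) = 25
net[5] = max(3+25-1, 9+11-1, 8+9-1, 25+3-1, 28+0) = 28
net[6] = max(3+28-1, 9+25-1, 8+11-1, 25+9-1, 28+3-1, 20+0) = 33
One optimal plan: pieces 4 + 2 (1 cut) → $34 − $1 = $33.

33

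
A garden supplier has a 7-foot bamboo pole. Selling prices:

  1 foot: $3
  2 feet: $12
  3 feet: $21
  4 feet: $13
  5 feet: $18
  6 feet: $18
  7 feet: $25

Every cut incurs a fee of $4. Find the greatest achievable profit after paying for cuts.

Consider every possible first cut. r[k] is the best of p[i]+r[k−i] over all sellable i≤k, charging 4 whenever i<k.
r[1] = 3
r[2] = max(3+3-4, 12+0) = 12
r[3] = max(3+12-4, 12+3-4, 21+0) = 21
r[4] = max(3+21-4, 12+12-4, 21+3-4, 13+0) = 20
r[5] = max(3+20-4, 12+21-4, 21+12-4, 13+3-4, 18+0) = 29
r[6] = max(3+29-4, 12+20-4, 21+21-4, 13+12-4, 18+3-4, 18+0) = 38
r[7] = max(3+38-4, 12+29-4, 21+20-4, …, 18+3-4, 25+0) = 37
One optimal plan: pieces 3 + 3 + 1 (2 cuts) → $45 − $8 = $37.

37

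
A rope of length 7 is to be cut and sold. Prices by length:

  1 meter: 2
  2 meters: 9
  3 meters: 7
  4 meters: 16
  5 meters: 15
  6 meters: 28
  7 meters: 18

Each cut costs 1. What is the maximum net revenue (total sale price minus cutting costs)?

29

Consider every possible first cut. net[k] is the best of p[i]+net[k−i] over all sellable i≤k, charging 1 whenever i<k.
net[1] = 2
net[2] = max(2+2-1, 9+0) = 9
net[3] = max(2+9-1, 9+2-1, 7+0) = 10
net[4] = max(2+10-1, 9+9-1, 7+2-1, 16+0) = 17
net[5] = max(2+17-1, 9+10-1, 7+9-1, 16+2-1, 15+0) = 18
net[6] = max(2+18-1, 9+17-1, 7+10-1, 16+9-1, 15+2-1, 28+0) = 28
net[7] = max(2+28-1, 9+18-1, 7+17-1, …, 28+2-1, 18+0) = 29
One optimal plan: pieces 6 + 1 (1 cut) → 30 − 1 = 29.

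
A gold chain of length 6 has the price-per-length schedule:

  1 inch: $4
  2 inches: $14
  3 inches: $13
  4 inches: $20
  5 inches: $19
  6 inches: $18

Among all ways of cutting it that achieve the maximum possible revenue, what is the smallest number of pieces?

Build r[k] bottom-up: r[k] = max over allowed piece i of (p[i] + r[k−i]).
r[1] = 4
r[2] = max(4+4, 14+0) = 14
r[3] = max(4+14, 14+4, 13+0) = 18
r[4] = max(4+18, 14+14, 13+4, 20+0) = 28
r[5] = max(4+28, 14+18, 13+14, 20+4, 19+0) = 32
r[6] = max(4+32, 14+28, 13+18, 20+14, 19+4, 18+0) = 42
Maximum revenue is $42.
Now minimize piece count subject to staying optimal: for each k, pieces[k] = 1 + min over i with p[i]+r[k−i]=r[k] of pieces[k−i].
pieces[3] = 2
pieces[4] = 2
pieces[5] = 3
pieces[6] = 3

3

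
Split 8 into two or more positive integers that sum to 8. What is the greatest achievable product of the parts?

18

Let g[k] be the best product for length k (with at least one cut). For each first piece i, the rest contributes max(k−i, g[k−i]).
g[2] = 1*max(1,0) = 1*1 = 1
g[3] = 1*max(2,1) = 1*2 = 2
g[4] = 2*max(2,1) = 2*2 = 4
g[5] = 2*max(3,2) = 2*3 = 6
g[6] = 3*max(3,2) = 3*3 = 9
g[7] = 2*max(5,6) = 2*6 = 12
g[8] = 2*max(6,9) = 2*9 = 18
One optimal split: 3 + 3 + 2; product 3*3*2 = 18.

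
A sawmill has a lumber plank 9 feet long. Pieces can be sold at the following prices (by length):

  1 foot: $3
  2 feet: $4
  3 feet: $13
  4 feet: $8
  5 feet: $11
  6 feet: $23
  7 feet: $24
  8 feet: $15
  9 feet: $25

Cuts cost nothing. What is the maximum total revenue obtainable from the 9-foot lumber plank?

39

Consider every possible first cut. r[k] is the best of p[i]+r[k−i] over all sellable i≤k.
r[1] = 3
r[2] = max(3+3, 4+0) = 6
r[3] = max(3+6, 4+3, 13+0) = 13
r[4] = max(3+13, 4+6, 13+3, 8+0) = 16
r[5] = max(3+16, 4+13, 13+6, 8+3, 11+0) = 19
r[6] = max(3+19, 4+16, 13+13, 8+6, 11+3, 23+0) = 26
r[7] = max(3+26, 4+19, 13+16, …, 23+3, 24+0) = 29
r[8] = max(3+29, 4+26, 13+19, …, 24+3, 15+0) = 32
r[9] = max(3+32, 4+29, 13+26, …, 15+3, 25+0) = 39
One optimal cutting: 3 + 3 + 3 → $13 + $13 + $13 = $39.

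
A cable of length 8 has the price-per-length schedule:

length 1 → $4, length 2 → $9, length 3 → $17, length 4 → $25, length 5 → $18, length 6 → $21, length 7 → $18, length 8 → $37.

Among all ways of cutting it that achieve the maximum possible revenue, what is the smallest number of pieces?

Build r[k] bottom-up: r[k] = max over allowed piece i of (p[i] + r[k−i]).
r[1] = 4
r[2] = max(4+4, 9+0) = 9
r[3] = max(4+9, 9+4, 17+0) = 17
r[4] = max(4+17, 9+9, 17+4, 25+0) = 25
r[5] = max(4+25, 9+17, 17+9, 25+4, 18+0) = 29
r[6] = max(4+29, 9+25, 17+17, 25+9, 18+4, 21+0) = 34
r[7] = max(4+34, 9+29, 17+25, …, 21+4, 18+0) = 42
r[8] = max(4+42, 9+34, 17+29, …, 18+4, 37+0) = 50
Maximum revenue is $50.
Now minimize piece count subject to staying optimal: for each k, pieces[k] = 1 + min over i with p[i]+r[k−i]=r[k] of pieces[k−i].
pieces[5] = 2
pieces[6] = 2
pieces[7] = 2
pieces[8] = 2

2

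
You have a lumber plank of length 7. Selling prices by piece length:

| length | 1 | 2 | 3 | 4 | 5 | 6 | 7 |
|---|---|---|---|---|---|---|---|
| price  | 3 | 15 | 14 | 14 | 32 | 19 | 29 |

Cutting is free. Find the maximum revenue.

48

Let best[k] be the best obtainable value from length k. For each k, try every first piece i and keep the best of price[i] + best[k−i].
best[1] = 3
best[2] = 15
best[3] = 18  (first piece 1, then best[2]=15)
best[4] = 30  (first piece 2, then best[2]=15)
best[5] = 33  (first piece 1, then best[4]=30)
best[6] = 45  (first piece 2, then best[4]=30)
best[7] = 48  (first piece 1, then best[6]=45)
One optimal cutting: 2 + 2 + 2 + 1 → $15 + $15 + $15 + $3 = $48.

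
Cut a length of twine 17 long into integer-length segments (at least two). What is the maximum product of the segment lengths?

486

Let m[k] be the best product for length k (with at least one cut). For each first piece i, the rest contributes max(k−i, m[k−i]).
m[2] = 1·max(1,0) = 1·1 = 1
m[3] = max(1·2, 2·1) = 2
m[4] = max(1·3, 2·2, 3·1) = 4
m[5] = max(1·4, 2·3, 3·2, 4·1) = 6
m[6] = max(1·6, 2·4, 3·3, 4·2, 5·1) = 9
m[7] = max(1·9, 2·6, 3·4, 4·3, 5·2, 6·1) = 12
m[8] = max(1·12, 2·9, 3·6, …, 6·2, 7·1) = 18
m[9] = max(1·18, 2·12, 3·9, …, 7·2, 8·1) = 27
m[10] = max(1·27, 2·18, 3·12, …, 8·2, 9·1) = 36
m[11] = max(1·36, 2·27, 3·18, …, 9·2, 10·1) = 54
m[12] = max(1·54, 2·36, 3·27, …, 10·2, 11·1) = 81
m[13] = max(1·81, 2·54, 3·36, …, 11·2, 12·1) = 108
m[14] = max(1·108, 2·81, 3·54, …, 12·2, 13·1) = 162
m[15] = max(1·162, 2·108, 3·81, …, 13·2, 14·1) = 243
m[16] = max(1·243, 2·162, 3·108, …, 14·2, 15·1) = 324
m[17] = max(1·324, 2·243, 3·162, …, 15·2, 16·1) = 486
One optimal split: 3 + 3 + 3 + 3 + 3 + 2; product 3·3·3·3·3·2 = 486.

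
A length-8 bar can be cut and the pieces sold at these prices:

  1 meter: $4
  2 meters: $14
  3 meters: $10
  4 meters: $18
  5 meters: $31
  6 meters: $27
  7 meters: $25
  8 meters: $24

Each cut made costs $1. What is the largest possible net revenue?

53

Build v[k] bottom-up: v[k] = max over allowed piece i of (p[i] + v[k−i]) − 1 per cut.
v[1] = 4
v[2] = max(4+4-1, 14+0) = 14
v[3] = max(4+14-1, 14+4-1, 10+0) = 17
v[4] = max(4+17-1, 14+14-1, 10+4-1, 18+0) = 27
v[5] = max(4+27-1, 14+17-1, 10+14-1, 18+4-1, 31+0) = 31
v[6] = max(4+31-1, 14+27-1, 10+17-1, 18+14-1, 31+4-1, 27+0) = 40
v[7] = max(4+40-1, 14+31-1, 10+27-1, …, 27+4-1, 25+0) = 44
v[8] = max(4+44-1, 14+40-1, 10+31-1, …, 25+4-1, 24+0) = 53
One optimal plan: pieces 2 + 2 + 2 + 2 (3 cuts) → $56 − $3 = $53.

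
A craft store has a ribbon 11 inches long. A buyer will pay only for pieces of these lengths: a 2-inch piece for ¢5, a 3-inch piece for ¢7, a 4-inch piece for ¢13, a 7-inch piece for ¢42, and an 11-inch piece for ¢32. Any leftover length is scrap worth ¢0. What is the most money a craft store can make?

Build best[k] bottom-up: best[k] = max over allowed piece i of (p[i] + best[k−i]).
best[1] = 0
best[2] = 5
best[3] = 7
best[4] = 13
best[5] = 13
best[6] = 18  (first piece 2, then best[4]=13)
best[7] = 42
best[8] = 42
best[9] = 47  (first piece 2, then best[7]=42)
best[10] = 49  (first piece 3, then best[7]=42)
best[11] = 55  (first piece 4, then best[7]=42)
One optimal cutting: 7 + 4 → ¢55.

55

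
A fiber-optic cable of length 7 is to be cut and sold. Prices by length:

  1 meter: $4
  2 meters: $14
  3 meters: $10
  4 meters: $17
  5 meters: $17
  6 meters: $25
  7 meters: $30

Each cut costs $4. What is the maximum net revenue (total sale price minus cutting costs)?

Build v[k] bottom-up: v[k] = max over allowed piece i of (p[i] + v[k−i]) − 4 per cut.
v[1] = 4
v[2] = 14
v[3] = 14  (first piece 1, then v[2]=14)
v[4] = 24  (first piece 2, then v[2]=14)
v[5] = 24  (first piece 1, then v[4]=24)
v[6] = 34  (first piece 2, then v[4]=24)
v[7] = 34  (first piece 1, then v[6]=34)
One optimal plan: pieces 2 + 2 + 2 + 1 (3 cuts) → $46 − $12 = $34.

34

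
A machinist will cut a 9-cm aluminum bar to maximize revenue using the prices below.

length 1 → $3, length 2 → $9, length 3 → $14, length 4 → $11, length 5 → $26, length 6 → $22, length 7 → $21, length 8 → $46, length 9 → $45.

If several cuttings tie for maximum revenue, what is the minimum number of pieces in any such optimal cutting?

2

Consider every possible first cut. r[k] is the best of p[i]+r[k−i] over all sellable i≤k.
r[1] = 3
r[2] = max(3+3, 9+0) = 9
r[3] = max(3+9, 9+3, 14+0) = 14
r[4] = max(3+14, 9+9, 14+3, 11+0) = 18
r[5] = max(3+18, 9+14, 14+9, 11+3, 26+0) = 26
r[6] = max(3+26, 9+18, 14+14, 11+9, 26+3, 22+0) = 29
r[7] = max(3+29, 9+26, 14+18, …, 22+3, 21+0) = 35
r[8] = max(3+35, 9+29, 14+26, …, 21+3, 46+0) = 46
r[9] = max(3+46, 9+35, 14+29, …, 46+3, 45+0) = 49
Maximum revenue is $49.
Now minimize piece count subject to staying optimal: for each k, pieces[k] = 1 + min over i with p[i]+r[k−i]=r[k] of pieces[k−i].
pieces[6] = 2
pieces[7] = 2
pieces[8] = 1
pieces[9] = 2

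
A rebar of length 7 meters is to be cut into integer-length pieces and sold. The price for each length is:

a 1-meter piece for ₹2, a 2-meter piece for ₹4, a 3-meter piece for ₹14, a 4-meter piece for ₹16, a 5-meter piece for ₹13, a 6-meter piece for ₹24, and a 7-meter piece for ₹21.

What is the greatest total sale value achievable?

Build best[k] bottom-up: best[k] = max over allowed piece i of (p[i] + best[k−i]).
best[1] = 2
best[2] = max(2+2, 4+0) = 4
best[3] = max(2+4, 4+2, 14+0) = 14
best[4] = max(2+14, 4+4, 14+2, 16+0) = 16
best[5] = max(2+16, 4+14, 14+4, 16+2, 13+0) = 18
best[6] = max(2+18, 4+16, 14+14, 16+4, 13+2, 24+0) = 28
best[7] = max(2+28, 4+18, 14+16, …, 24+2, 21+0) = 30
One optimal cutting: 3 + 3 + 1 → ₹14 + ₹14 + ₹2 = ₹30.

30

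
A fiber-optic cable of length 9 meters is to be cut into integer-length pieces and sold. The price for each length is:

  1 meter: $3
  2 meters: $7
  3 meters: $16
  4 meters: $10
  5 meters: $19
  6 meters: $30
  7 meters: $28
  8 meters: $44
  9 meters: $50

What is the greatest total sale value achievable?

Consider every possible first cut. R[k] is the best of p[i]+R[k−i] over all sellable i≤k.
R[1] = 3
R[2] = max(3+3, 7+0) = 7
R[3] = max(3+7, 7+3, 16+0) = 16
R[4] = max(3+16, 7+7, 16+3, 10+0) = 19
R[5] = max(3+19, 7+16, 16+7, 10+3, 19+0) = 23
R[6] = max(3+23, 7+19, 16+16, 10+7, 19+3, 30+0) = 32
R[7] = max(3+32, 7+23, 16+19, …, 30+3, 28+0) = 35
R[8] = max(3+35, 7+32, 16+23, …, 28+3, 44+0) = 44
R[9] = max(3+44, 7+35, 16+32, …, 44+3, 50+0) = 50
Best is to sell the whole 9-meter piece uncut for $50.

50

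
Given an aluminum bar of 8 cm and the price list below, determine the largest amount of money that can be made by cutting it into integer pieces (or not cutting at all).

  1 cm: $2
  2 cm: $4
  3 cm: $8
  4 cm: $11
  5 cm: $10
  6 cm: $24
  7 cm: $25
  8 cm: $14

28

Consider every possible first cut. v[k] is the best of p[i]+v[k−i] over all sellable i≤k.
v[1] = 2
v[2] = max(2+2, 4+0) = 4
v[3] = max(2+4, 4+2, 8+0) = 8
v[4] = max(2+8, 4+4, 8+2, 11+0) = 11
v[5] = max(2+11, 4+8, 8+4, 11+2, 10+0) = 13
v[6] = max(2+13, 4+11, 8+8, 11+4, 10+2, 24+0) = 24
v[7] = max(2+24, 4+13, 8+11, …, 24+2, 25+0) = 26
v[8] = max(2+26, 4+24, 8+13, …, 25+2, 14+0) = 28
One optimal cutting: 6 + 1 + 1 → $24 + $2 + $2 = $28.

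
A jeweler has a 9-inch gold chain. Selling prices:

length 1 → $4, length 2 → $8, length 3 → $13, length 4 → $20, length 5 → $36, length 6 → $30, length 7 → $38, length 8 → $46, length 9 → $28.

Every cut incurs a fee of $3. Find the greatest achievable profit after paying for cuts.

53

Build r[k] bottom-up: r[k] = max over allowed piece i of (p[i] + r[k−i]) − 3 per cut.
r[1] = 4
r[2] = 8
r[3] = 13
r[4] = 20
r[5] = 36
r[6] = 37  (first piece 1, then r[5]=36)
r[7] = 41  (first piece 2, then r[5]=36)
r[8] = 46  (first piece 3, then r[5]=36)
r[9] = 53  (first piece 4, then r[5]=36)
One optimal plan: pieces 5 + 4 (1 cut) → $56 − $3 = $53.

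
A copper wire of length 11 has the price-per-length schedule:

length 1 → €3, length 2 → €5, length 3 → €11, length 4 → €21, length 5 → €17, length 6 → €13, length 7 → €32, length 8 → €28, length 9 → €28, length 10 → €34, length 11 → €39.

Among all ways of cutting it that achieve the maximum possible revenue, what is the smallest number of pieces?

Build r[k] bottom-up: r[k] = max over allowed piece i of (p[i] + r[k−i]).
r[1] = 3
r[2] = max(3+3, 5+0) = 6
r[3] = max(3+6, 5+3, 11+0) = 11
r[4] = max(3+11, 5+6, 11+3, 21+0) = 21
r[5] = max(3+21, 5+11, 11+6, 21+3, 17+0) = 24
r[6] = max(3+24, 5+21, 11+11, 21+6, 17+3, 13+0) = 27
r[7] = max(3+27, 5+24, 11+21, …, 13+3, 32+0) = 32
r[8] = max(3+32, 5+27, 11+24, …, 32+3, 28+0) = 42
r[9] = max(3+42, 5+32, 11+27, …, 28+3, 28+0) = 45
r[10] = max(3+45, 5+42, 11+32, …, 28+3, 34+0) = 48
r[11] = max(3+48, 5+45, 11+42, …, 34+3, 39+0) = 53
Maximum revenue is €53.
Now minimize piece count subject to staying optimal: for each k, pieces[k] = 1 + min over i with p[i]+r[k−i]=r[k] of pieces[k−i].
pieces[8] = 2
pieces[9] = 3
pieces[10] = 4
pieces[11] = 2

2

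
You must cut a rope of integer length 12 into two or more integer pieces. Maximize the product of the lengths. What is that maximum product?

Fill m[k] for k=2..12: at each k try every first piece i and multiply by the better of (k−i) uncut or m[k−i].
Small cases: m[2]=1, m[3]=2, m[4]=4.
m[5] = 2*max(3,2) = 2*3 = 6
m[6] = 3*max(3,2) = 3*3 = 9
m[7] = 2*max(5,6) = 2*6 = 12
m[8] = 2*max(6,9) = 2*9 = 18
m[9] = 3*max(6,9) = 3*9 = 27
m[10] = 2*max(8,18) = 2*18 = 36
m[11] = 2*max(9,27) = 2*27 = 54
m[12] = 3*max(9,27) = 3*27 = 81
One optimal split: 3 + 3 + 3 + 3; product 3*3*3*3 = 81.

81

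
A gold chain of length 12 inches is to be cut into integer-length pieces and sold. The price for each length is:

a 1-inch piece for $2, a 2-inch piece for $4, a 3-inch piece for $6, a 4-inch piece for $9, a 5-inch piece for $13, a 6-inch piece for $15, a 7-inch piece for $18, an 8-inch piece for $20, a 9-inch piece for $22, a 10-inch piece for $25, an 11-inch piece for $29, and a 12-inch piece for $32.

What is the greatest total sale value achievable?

Let v[k] be the best obtainable value from length k. For each k, try every first piece i and keep the best of price[i] + v[k−i].
v[1] = 2
v[2] = max(2+2, 4+0) = 4
v[3] = max(2+4, 4+2, 6+0) = 6
v[4] = max(2+6, 4+4, 6+2, 9+0) = 9
v[5] = max(2+9, 4+6, 6+4, 9+2, 13+0) = 13
v[6] = max(2+13, 4+9, 6+6, 9+4, 13+2, 15+0) = 15
v[7] = max(2+15, 4+13, 6+9, …, 15+2, 18+0) = 18
v[8] = max(2+18, 4+15, 6+13, …, 18+2, 20+0) = 20
v[9] = max(2+20, 4+18, 6+15, …, 20+2, 22+0) = 22
v[10] = max(2+22, 4+20, 6+18, …, 22+2, 25+0) = 26
v[11] = max(2+26, 4+22, 6+20, …, 25+2, 29+0) = 29
v[12] = max(2+29, 4+26, 6+22, …, 29+2, 32+0) = 32
Best is to sell the whole 12-inch piece uncut for $32.

32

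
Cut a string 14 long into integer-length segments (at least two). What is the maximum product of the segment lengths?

Let P[k] be the best product for length k (with at least one cut). For each first piece i, the rest contributes max(k−i, P[k−i]).
P[2] = 1*max(1,0) = 1*1 = 1
P[3] = max(1*2, 2*1) = 2
P[4] = max(1*3, 2*2, 3*1) = 4
P[5] = max(1*4, 2*3, 3*2, 4*1) = 6
P[6] = max(1*6, 2*4, 3*3, 4*2, 5*1) = 9
P[7] = max(1*9, 2*6, 3*4, 4*3, 5*2, 6*1) = 12
P[8] = max(1*12, 2*9, 3*6, …, 6*2, 7*1) = 18
P[9] = max(1*18, 2*12, 3*9, …, 7*2, 8*1) = 27
P[10] = max(1*27, 2*18, 3*12, …, 8*2, 9*1) = 36
P[11] = max(1*36, 2*27, 3*18, …, 9*2, 10*1) = 54
P[12] = max(1*54, 2*36, 3*27, …, 10*2, 11*1) = 81
P[13] = max(1*81, 2*54, 3*36, …, 11*2, 12*1) = 108
P[14] = max(1*108, 2*81, 3*54, …, 12*2, 13*1) = 162
One optimal split: 3 + 3 + 3 + 3 + 2; product 3*3*3*3*2 = 162.

162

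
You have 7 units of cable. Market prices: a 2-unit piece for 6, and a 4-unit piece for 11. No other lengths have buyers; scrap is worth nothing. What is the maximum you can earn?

18

Let r[k] be the best obtainable value from length k. For each k, try every first piece i and keep the best of price[i] + r[k−i].
r[1] = 0
r[2] = 6
r[3] = 6
r[4] = 12  (first piece 2, then r[2]=6)
r[5] = 12
r[6] = 18  (first piece 2, then r[4]=12)
r[7] = 18
One optimal cutting: pieces 2 + 2 + 2 with 1 unit of scrap → 18.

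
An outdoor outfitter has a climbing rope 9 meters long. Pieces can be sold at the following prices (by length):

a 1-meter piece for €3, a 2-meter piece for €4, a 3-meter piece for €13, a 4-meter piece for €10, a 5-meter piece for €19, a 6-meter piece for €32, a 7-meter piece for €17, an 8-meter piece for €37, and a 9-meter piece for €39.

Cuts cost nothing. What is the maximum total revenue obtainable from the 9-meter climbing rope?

45

Let r[k] be the best obtainable value from length k. For each k, try every first piece i and keep the best of price[i] + r[k−i].
r[1] = 3
r[2] = max(3+3, 4+0) = 6
r[3] = max(3+6, 4+3, 13+0) = 13
r[4] = max(3+13, 4+6, 13+3, 10+0) = 16
r[5] = max(3+16, 4+13, 13+6, 10+3, 19+0) = 19
r[6] = max(3+19, 4+16, 13+13, 10+6, 19+3, 32+0) = 32
r[7] = max(3+32, 4+19, 13+16, …, 32+3, 17+0) = 35
r[8] = max(3+35, 4+32, 13+19, …, 17+3, 37+0) = 38
r[9] = max(3+38, 4+35, 13+32, …, 37+3, 39+0) = 45
One optimal cutting: 6 + 3 → €32 + €13 = €45.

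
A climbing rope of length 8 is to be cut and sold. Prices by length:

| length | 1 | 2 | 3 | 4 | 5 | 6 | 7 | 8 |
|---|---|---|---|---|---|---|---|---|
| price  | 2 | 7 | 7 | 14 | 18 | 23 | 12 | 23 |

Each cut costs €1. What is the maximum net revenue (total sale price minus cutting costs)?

Build net[k] bottom-up: net[k] = max over allowed piece i of (p[i] + net[k−i]) − 1 per cut.
net[1] = 2
net[2] = 7
net[3] = 8  (first piece 1, then net[2]=7)
net[4] = 14
net[5] = 18
net[6] = 23
net[7] = 24  (first piece 1, then net[6]=23)
net[8] = 29  (first piece 2, then net[6]=23)
One optimal plan: pieces 6 + 2 (1 cut) → €30 − €1 = €29.

29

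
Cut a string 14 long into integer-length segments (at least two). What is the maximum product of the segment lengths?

162

Define m[k] = max over 1≤i<k of i · max(k−i, m[k−i]); the inner max lets the remainder stay uncut if that's better.
Small cases: m[2]=1, m[3]=2, m[4]=4, m[5]=6, m[6]=9, m[7]=12, m[8]=18, m[9]=27.
m[10] = 2×max(8,18) = 2×18 = 36
m[11] = 2×max(9,27) = 2×27 = 54
m[12] = 3×max(9,27) = 3×27 = 81
m[13] = 2×max(11,54) = 2×54 = 108
m[14] = 2×max(12,81) = 2×81 = 162
One optimal split: 3 + 3 + 3 + 3 + 2; product 3×3×3×3×2 = 162.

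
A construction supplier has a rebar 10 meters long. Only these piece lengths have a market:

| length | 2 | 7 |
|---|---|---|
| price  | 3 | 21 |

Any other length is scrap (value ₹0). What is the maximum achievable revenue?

Let best[k] be the best obtainable value from length k. For each k, try every first piece i and keep the best of price[i] + best[k−i].
best[1] = 0
best[2] = 3
best[3] = 3
best[4] = 6  (first piece 2, then best[2]=3)
best[5] = 6
best[6] = 9  (first piece 2, then best[4]=6)
best[7] = max(3+6, 21+0) = 21
best[8] = max(3+9, 21+0) = 21
best[9] = max(3+21, 21+3) = 24
best[10] = max(3+21, 21+3) = 24
One optimal cutting: pieces 7 + 2 with 1 meter of scrap → ₹24.

24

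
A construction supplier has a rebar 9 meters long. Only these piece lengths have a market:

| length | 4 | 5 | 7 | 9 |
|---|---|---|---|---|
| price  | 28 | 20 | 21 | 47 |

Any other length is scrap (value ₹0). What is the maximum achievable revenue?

56

Build r[k] bottom-up: r[k] = max over allowed piece i of (p[i] + r[k−i]).
r[1] = 0
r[2] = 0
r[3] = 0
r[4] = 28
r[5] = max(28+0, 20+0) = 28
r[6] = max(28+0, 20+0) = 28
r[7] = max(28+0, 20+0, 21+0) = 28
r[8] = max(28+28, 20+0, 21+0) = 56
r[9] = max(28+28, 20+28, 21+0, 47+0) = 56
One optimal cutting: pieces 4 + 4 with 1 meter of scrap → ₹56.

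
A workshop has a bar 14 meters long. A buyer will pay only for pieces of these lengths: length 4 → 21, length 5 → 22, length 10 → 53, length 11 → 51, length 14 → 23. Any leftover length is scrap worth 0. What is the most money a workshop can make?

74

Consider every possible first cut. best[k] is the best of p[i]+best[k−i] over all sellable i≤k.
best[1] = 0
best[2] = 0
best[3] = 0
best[4] = 21
best[5] = max(21+0, 22+0) = 22
best[6] = max(21+0, 22+0) = 22
best[7] = max(21+0, 22+0) = 22
best[8] = max(21+21, 22+0) = 42
best[9] = max(21+22, 22+21) = 43
best[10] = max(21+22, 22+22, 53+0) = 53
best[11] = max(21+22, 22+22, 53+0, 51+0) = 53
best[12] = max(21+42, 22+22, 53+0, 51+0) = 63
best[13] = max(21+43, 22+42, 53+0, 51+0) = 64
best[14] = max(21+53, 22+43, 53+21, 51+0, 23+0) = 74
One optimal cutting: 10 + 4 → 74.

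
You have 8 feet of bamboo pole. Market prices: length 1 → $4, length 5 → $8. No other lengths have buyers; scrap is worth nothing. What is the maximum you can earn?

Let f[k] be the best obtainable value from length k. For each k, try every first piece i and keep the best of price[i] + f[k−i].
f[1] = 4
f[2] = 8  (first piece 1, then f[1]=4)
f[3] = 12  (first piece 1, then f[2]=8)
f[4] = 16  (first piece 1, then f[3]=12)
f[5] = max(4+16, 8+0) = 20
f[6] = max(4+20, 8+4) = 24
f[7] = max(4+24, 8+8) = 28
f[8] = max(4+28, 8+12) = 32
One optimal cutting: 1 + 1 + 1 + 1 + 1 + 1 + 1 + 1 → $32.

32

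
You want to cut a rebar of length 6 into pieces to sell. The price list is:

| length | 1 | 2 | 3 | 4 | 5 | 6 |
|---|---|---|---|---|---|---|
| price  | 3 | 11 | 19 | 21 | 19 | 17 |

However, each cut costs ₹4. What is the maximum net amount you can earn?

Let v[k] be the best obtainable value from length k. For each k, try every first piece i and keep the best of price[i] + v[k−i] minus the 4 cut fee when i<k.
v[1] = 3
v[2] = 11
v[3] = 19
v[4] = 21
v[5] = 26  (first piece 2, then v[3]=19)
v[6] = 34  (first piece 3, then v[3]=19)
One optimal plan: pieces 3 + 3 (1 cut) → ₹38 − ₹4 = ₹34.

34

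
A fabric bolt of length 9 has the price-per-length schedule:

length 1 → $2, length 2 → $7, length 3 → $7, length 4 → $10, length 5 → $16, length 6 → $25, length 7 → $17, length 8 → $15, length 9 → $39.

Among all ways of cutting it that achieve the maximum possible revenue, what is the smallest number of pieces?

1

Build r[k] bottom-up: r[k] = max over allowed piece i of (p[i] + r[k−i]).
r[1] = 2
r[2] = max(2+2, 7+0) = 7
r[3] = max(2+7, 7+2, 7+0) = 9
r[4] = max(2+9, 7+7, 7+2, 10+0) = 14
r[5] = max(2+14, 7+9, 7+7, 10+2, 16+0) = 16
r[6] = max(2+16, 7+14, 7+9, 10+7, 16+2, 25+0) = 25
r[7] = max(2+25, 7+16, 7+14, …, 25+2, 17+0) = 27
r[8] = max(2+27, 7+25, 7+16, …, 17+2, 15+0) = 32
r[9] = max(2+32, 7+27, 7+25, …, 15+2, 39+0) = 39
Maximum revenue is $39.
Now minimize piece count subject to staying optimal: for each k, pieces[k] = 1 + min over i with p[i]+r[k−i]=r[k] of pieces[k−i].
pieces[6] = 1
pieces[7] = 2
pieces[8] = 2
pieces[9] = 1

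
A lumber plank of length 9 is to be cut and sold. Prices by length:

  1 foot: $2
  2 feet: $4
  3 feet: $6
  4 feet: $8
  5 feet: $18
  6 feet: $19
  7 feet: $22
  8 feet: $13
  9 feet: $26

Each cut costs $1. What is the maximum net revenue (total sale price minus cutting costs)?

26

Let r[k] be the best obtainable value from length k. For each k, try every first piece i and keep the best of price[i] + r[k−i] minus the 1 cut fee when i<k.
r[1] = 2
r[2] = 4
r[3] = 6
r[4] = 8
r[5] = 18
r[6] = 19  (first piece 1, then r[5]=18)
r[7] = 22
r[8] = 23  (first piece 1, then r[7]=22)
r[9] = 26
Best is to make no cuts and sell whole for $26.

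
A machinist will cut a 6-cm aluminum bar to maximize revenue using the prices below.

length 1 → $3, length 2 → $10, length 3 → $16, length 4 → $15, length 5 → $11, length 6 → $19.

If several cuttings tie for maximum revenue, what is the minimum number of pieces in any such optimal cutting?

Consider every possible first cut. r[k] is the best of p[i]+r[k−i] over all sellable i≤k.
r[1] = 3
r[2] = max(3+3, 10+0) = 10
r[3] = max(3+10, 10+3, 16+0) = 16
r[4] = max(3+16, 10+10, 16+3, 15+0) = 20
r[5] = max(3+20, 10+16, 16+10, 15+3, 11+0) = 26
r[6] = max(3+26, 10+20, 16+16, 15+10, 11+3, 19+0) = 32
Maximum revenue is $32.
Now minimize piece count subject to staying optimal: for each k, pieces[k] = 1 + min over i with p[i]+r[k−i]=r[k] of pieces[k−i].
pieces[3] = 1
pieces[4] = 2
pieces[5] = 2
pieces[6] = 2

2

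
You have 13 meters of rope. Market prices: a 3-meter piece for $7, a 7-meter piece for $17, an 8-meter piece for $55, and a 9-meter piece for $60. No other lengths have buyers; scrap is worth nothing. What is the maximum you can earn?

67

Let f[k] be the best obtainable value from length k. For each k, try every first piece i and keep the best of price[i] + f[k−i].
f[1] = 0
f[2] = 0
f[3] = 7
f[4] = 7
f[5] = 7
f[6] = 14  (first piece 3, then f[3]=7)
f[7] = max(7+7, 17+0) = 17
f[8] = max(7+7, 17+0, 55+0) = 55
f[9] = max(7+14, 17+0, 55+0, 60+0) = 60
f[10] = max(7+17, 17+7, 55+0, 60+0) = 60
f[11] = max(7+55, 17+7, 55+7, 60+0) = 62
f[12] = max(7+60, 17+7, 55+7, 60+7) = 67
f[13] = max(7+60, 17+14, 55+7, 60+7) = 67
One optimal cutting: pieces 9 + 3 with 1 meter of scrap → $67.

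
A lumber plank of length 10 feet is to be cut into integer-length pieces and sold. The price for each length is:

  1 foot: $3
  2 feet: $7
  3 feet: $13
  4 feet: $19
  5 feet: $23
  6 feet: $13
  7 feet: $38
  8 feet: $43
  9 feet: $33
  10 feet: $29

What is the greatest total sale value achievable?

51

Let v[k] be the best obtainable value from length k. For each k, try every first piece i and keep the best of price[i] + v[k−i].
v[1] = 3
v[2] = 7
v[3] = 13
v[4] = 19
v[5] = 23
v[6] = 26  (first piece 1, then v[5]=23)
v[7] = 38
v[8] = 43
v[9] = 46  (first piece 1, then v[8]=43)
v[10] = 51  (first piece 3, then v[7]=38)
One optimal cutting: 7 + 3 → $38 + $13 = $51.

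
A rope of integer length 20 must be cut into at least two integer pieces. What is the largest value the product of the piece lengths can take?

Fill P[k] for k=2..20: at each k try every first piece i and multiply by the better of (k−i) uncut or P[k−i].
P[2] = 1×max(1,0) = 1×1 = 1
P[3] = 1×max(2,1) = 1×2 = 2
P[4] = 2×max(2,1) = 2×2 = 4
P[5] = 2×max(3,2) = 2×3 = 6
P[6] = 3×max(3,2) = 3×3 = 9
P[7] = 2×max(5,6) = 2×6 = 12
P[8] = 2×max(6,9) = 2×9 = 18
P[9] = 3×max(6,9) = 3×9 = 27
P[10] = 2×max(8,18) = 2×18 = 36
P[11] = 2×max(9,27) = 2×27 = 54
P[12] = 3×max(9,27) = 3×27 = 81
P[13] = 2×max(11,54) = 2×54 = 108
P[14] = 2×max(12,81) = 2×81 = 162
P[15] = 3×max(12,81) = 3×81 = 243
P[16] = 2×max(14,162) = 2×162 = 324
P[17] = 2×max(15,243) = 2×243 = 486
P[18] = 3×max(15,243) = 3×243 = 729
P[19] = 2×max(17,486) = 2×486 = 972
P[20] = 2×max(18,729) = 2×729 = 1458
One optimal split: 3 + 3 + 3 + 3 + 3 + 3 + 2; product 3×3×3×3×3×3×2 = 1458.

1458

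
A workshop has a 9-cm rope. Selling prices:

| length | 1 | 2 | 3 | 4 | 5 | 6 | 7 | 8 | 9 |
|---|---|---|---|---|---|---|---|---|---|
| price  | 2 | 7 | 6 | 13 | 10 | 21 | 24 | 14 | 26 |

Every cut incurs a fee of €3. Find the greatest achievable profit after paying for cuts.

Let v[k] be the best obtainable value from length k. For each k, try every first piece i and keep the best of price[i] + v[k−i] minus the 3 cut fee when i<k.
v[1] = 2
v[2] = 7
v[3] = 6  (first piece 1, then v[2]=7)
v[4] = 13
v[5] = 12  (first piece 1, then v[4]=13)
v[6] = 21
v[7] = 24
v[8] = 25  (first piece 2, then v[6]=21)
v[9] = 28  (first piece 2, then v[7]=24)
One optimal plan: pieces 7 + 2 (1 cut) → €31 − €3 = €28.

28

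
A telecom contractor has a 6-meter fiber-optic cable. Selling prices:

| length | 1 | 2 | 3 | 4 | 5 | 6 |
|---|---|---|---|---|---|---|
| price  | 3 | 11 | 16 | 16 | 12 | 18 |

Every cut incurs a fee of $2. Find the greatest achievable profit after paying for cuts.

Build net[k] bottom-up: net[k] = max over allowed piece i of (p[i] + net[k−i]) − 2 per cut.
net[1] = 3
net[2] = 11
net[3] = 16
net[4] = 20  (first piece 2, then net[2]=11)
net[5] = 25  (first piece 2, then net[3]=16)
net[6] = 30  (first piece 3, then net[3]=16)
One optimal plan: pieces 3 + 3 (1 cut) → $32 − $2 = $30.

30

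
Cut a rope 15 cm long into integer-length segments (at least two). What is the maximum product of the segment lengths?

243

Let m[k] be the best product for length k (with at least one cut). For each first piece i, the rest contributes max(k−i, m[k−i]).
m[2] = 1·max(1,0) = 1·1 = 1
m[3] = 1·max(2,1) = 1·2 = 2
m[4] = 2·max(2,1) = 2·2 = 4
m[5] = 2·max(3,2) = 2·3 = 6
m[6] = 3·max(3,2) = 3·3 = 9
m[7] = 2·max(5,6) = 2·6 = 12
m[8] = 2·max(6,9) = 2·9 = 18
m[9] = 3·max(6,9) = 3·9 = 27
m[10] = 2·max(8,18) = 2·18 = 36
m[11] = 2·max(9,27) = 2·27 = 54
m[12] = 3·max(9,27) = 3·27 = 81
m[13] = 2·max(11,54) = 2·54 = 108
m[14] = 2·max(12,81) = 2·81 = 162
m[15] = 3·max(12,81) = 3·81 = 243
One optimal split: 3 + 3 + 3 + 3 + 3; product 3·3·3·3·3 = 243.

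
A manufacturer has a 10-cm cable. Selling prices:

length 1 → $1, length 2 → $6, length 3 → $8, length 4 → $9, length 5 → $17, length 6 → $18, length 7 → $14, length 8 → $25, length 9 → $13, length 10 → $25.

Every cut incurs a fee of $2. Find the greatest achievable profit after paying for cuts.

Build r[k] bottom-up: r[k] = max over allowed piece i of (p[i] + r[k−i]) − 2 per cut.
r[1] = 1
r[2] = 6
r[3] = 8
r[4] = 10  (first piece 2, then r[2]=6)
r[5] = 17
r[6] = 18
r[7] = 21  (first piece 2, then r[5]=17)
r[8] = 25
r[9] = 25  (first piece 2, then r[7]=21)
r[10] = 32  (first piece 5, then r[5]=17)
One optimal plan: pieces 5 + 5 (1 cut) → $34 − $2 = $32.

32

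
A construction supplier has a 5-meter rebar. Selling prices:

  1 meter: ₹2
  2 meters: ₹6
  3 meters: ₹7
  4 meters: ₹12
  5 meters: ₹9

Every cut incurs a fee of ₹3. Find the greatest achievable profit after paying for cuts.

11

Consider every possible first cut. r[k] is the best of p[i]+r[k−i] over all sellable i≤k, charging 3 whenever i<k.
r[1] = 2
r[2] = 6
r[3] = 7
r[4] = 12
r[5] = 11  (first piece 1, then r[4]=12)
One optimal plan: pieces 4 + 1 (1 cut) → ₹14 − ₹3 = ₹11.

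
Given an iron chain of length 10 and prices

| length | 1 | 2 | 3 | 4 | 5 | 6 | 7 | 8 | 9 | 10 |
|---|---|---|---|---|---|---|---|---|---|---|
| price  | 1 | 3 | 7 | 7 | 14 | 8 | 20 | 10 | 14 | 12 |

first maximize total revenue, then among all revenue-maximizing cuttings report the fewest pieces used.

Build r[k] bottom-up: r[k] = max over allowed piece i of (p[i] + r[k−i]).
r[1] = 1
r[2] = 3
r[3] = 7
r[4] = 8  (first piece 1, then r[3]=7)
r[5] = 14
r[6] = 15  (first piece 1, then r[5]=14)
r[7] = 20
r[8] = 21  (first piece 1, then r[7]=20)
r[9] = 23  (first piece 2, then r[7]=20)
r[10] = 28  (first piece 5, then r[5]=14)
Maximum revenue is $28.
Now minimize piece count subject to staying optimal: for each k, pieces[k] = 1 + min over i with p[i]+r[k−i]=r[k] of pieces[k−i].
pieces[7] = 1
pieces[8] = 2
pieces[9] = 2
pieces[10] = 2

2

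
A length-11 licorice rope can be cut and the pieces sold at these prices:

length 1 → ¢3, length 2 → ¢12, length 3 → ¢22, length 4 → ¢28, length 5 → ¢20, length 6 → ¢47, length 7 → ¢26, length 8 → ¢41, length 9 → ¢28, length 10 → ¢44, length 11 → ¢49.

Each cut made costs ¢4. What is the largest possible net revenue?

Let r[k] be the best obtainable value from length k. For each k, try every first piece i and keep the best of price[i] + r[k−i] minus the 4 cut fee when i<k.
r[1] = 3
r[2] = max(3+3-4, 12+0) = 12
r[3] = max(3+12-4, 12+3-4, 22+0) = 22
r[4] = max(3+22-4, 12+12-4, 22+3-4, 28+0) = 28
r[5] = max(3+28-4, 12+22-4, 22+12-4, 28+3-4, 20+0) = 30
r[6] = max(3+30-4, 12+28-4, 22+22-4, 28+12-4, 20+3-4, 47+0) = 47
r[7] = max(3+47-4, 12+30-4, 22+28-4, …, 47+3-4, 26+0) = 46
r[8] = max(3+46-4, 12+47-4, 22+30-4, …, 26+3-4, 41+0) = 55
r[9] = max(3+55-4, 12+46-4, 22+47-4, …, 41+3-4, 28+0) = 65
r[10] = max(3+65-4, 12+55-4, 22+46-4, …, 28+3-4, 44+0) = 71
r[11] = max(3+71-4, 12+65-4, 22+55-4, …, 44+3-4, 49+0) = 73
One optimal plan: pieces 6 + 3 + 2 (2 cuts) → ¢81 − ¢8 = ¢73.

73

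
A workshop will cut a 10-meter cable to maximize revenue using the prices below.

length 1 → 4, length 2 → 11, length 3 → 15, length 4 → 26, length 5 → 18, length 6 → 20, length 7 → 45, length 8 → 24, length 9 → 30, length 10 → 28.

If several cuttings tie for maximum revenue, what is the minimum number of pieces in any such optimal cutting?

Consider every possible first cut. r[k] is the best of p[i]+r[k−i] over all sellable i≤k.
r[1] = 4
r[2] = max(4+4, 11+0) = 11
r[3] = max(4+11, 11+4, 15+0) = 15
r[4] = max(4+15, 11+11, 15+4, 26+0) = 26
r[5] = max(4+26, 11+15, 15+11, 26+4, 18+0) = 30
r[6] = max(4+30, 11+26, 15+15, 26+11, 18+4, 20+0) = 37
r[7] = max(4+37, 11+30, 15+26, …, 20+4, 45+0) = 45
r[8] = max(4+45, 11+37, 15+30, …, 45+4, 24+0) = 52
r[9] = max(4+52, 11+45, 15+37, …, 24+4, 30+0) = 56
r[10] = max(4+56, 11+52, 15+45, …, 30+4, 28+0) = 63
Maximum revenue is 63.
Now minimize piece count subject to staying optimal: for each k, pieces[k] = 1 + min over i with p[i]+r[k−i]=r[k] of pieces[k−i].
pieces[7] = 1
pieces[8] = 2
pieces[9] = 2
pieces[10] = 3

3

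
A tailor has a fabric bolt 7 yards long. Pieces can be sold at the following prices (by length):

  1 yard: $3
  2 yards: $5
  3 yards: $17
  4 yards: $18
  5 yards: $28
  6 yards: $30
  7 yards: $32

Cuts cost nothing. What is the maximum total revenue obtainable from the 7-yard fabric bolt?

Build r[k] bottom-up: r[k] = max over allowed piece i of (p[i] + r[k−i]).
r[1] = 3
r[2] = 6  (first piece 1, then r[1]=3)
r[3] = 17
r[4] = 20  (first piece 1, then r[3]=17)
r[5] = 28
r[6] = 34  (first piece 3, then r[3]=17)
r[7] = 37  (first piece 1, then r[6]=34)
One optimal cutting: 3 + 3 + 1 → $17 + $17 + $3 = $37.

37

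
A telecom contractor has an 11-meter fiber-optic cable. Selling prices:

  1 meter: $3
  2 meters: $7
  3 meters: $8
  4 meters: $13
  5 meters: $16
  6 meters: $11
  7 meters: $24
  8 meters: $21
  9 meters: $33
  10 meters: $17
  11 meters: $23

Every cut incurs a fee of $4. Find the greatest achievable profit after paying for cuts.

36

Consider every possible first cut. r[k] is the best of p[i]+r[k−i] over all sellable i≤k, charging 4 whenever i<k.
r[1] = 3
r[2] = max(3+3-4, 7+0) = 7
r[3] = max(3+7-4, 7+3-4, 8+0) = 8
r[4] = max(3+8-4, 7+7-4, 8+3-4, 13+0) = 13
r[5] = max(3+13-4, 7+8-4, 8+7-4, 13+3-4, 16+0) = 16
r[6] = max(3+16-4, 7+13-4, 8+8-4, 13+7-4, 16+3-4, 11+0) = 16
r[7] = max(3+16-4, 7+16-4, 8+13-4, …, 11+3-4, 24+0) = 24
r[8] = max(3+24-4, 7+16-4, 8+16-4, …, 24+3-4, 21+0) = 23
r[9] = max(3+23-4, 7+24-4, 8+16-4, …, 21+3-4, 33+0) = 33
r[10] = max(3+33-4, 7+23-4, 8+24-4, …, 33+3-4, 17+0) = 32
r[11] = max(3+32-4, 7+33-4, 8+23-4, …, 17+3-4, 23+0) = 36
One optimal plan: pieces 9 + 2 (1 cut) → $40 − $4 = $36.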